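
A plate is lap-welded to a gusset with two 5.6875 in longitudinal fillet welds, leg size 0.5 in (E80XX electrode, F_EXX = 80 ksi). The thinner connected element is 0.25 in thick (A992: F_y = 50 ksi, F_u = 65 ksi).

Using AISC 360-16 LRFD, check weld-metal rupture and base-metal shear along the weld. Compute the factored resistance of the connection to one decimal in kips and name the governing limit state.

83.2 kips (base-metal shear governs)

Weld metal: throat = 0.707×0.5 = 0.3535 in, L = 2×5.6875 = 11.375 in. φR_n = 0.75 × 0.6 × 80 × 0.3535 × 11.375 = 144.8 kips.
Base metal shear (0.25 in plate): yield φR_n = 1.0×0.6×50×0.25×11.375 = 85.3 kips; rupture φR_n = 0.75×0.6×65×0.25×11.375 = 83.2 kips; take 83.2 kips (rupture).
Governing: min(144.8, 83.2) = 83.2 kips → base-metal shear.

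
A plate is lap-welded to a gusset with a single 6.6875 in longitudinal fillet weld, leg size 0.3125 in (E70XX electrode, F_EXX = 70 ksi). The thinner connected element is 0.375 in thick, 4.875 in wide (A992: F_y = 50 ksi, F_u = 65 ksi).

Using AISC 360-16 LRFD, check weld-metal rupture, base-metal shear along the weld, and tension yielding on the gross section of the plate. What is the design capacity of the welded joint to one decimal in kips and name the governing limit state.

46.5 kips (weld metal governs)

Weld metal: throat = 0.707×0.3125 = 0.22094 in, L = 6.6875 in. φR_n = 0.75 × 0.6 × 70 × 0.22094 × 6.6875 = 46.5 kips.
Base metal shear (0.375 in plate): yield φR_n = 1.0×0.6×50×0.375×6.6875 = 75.2 kips; rupture φR_n = 0.75×0.6×65×0.375×6.6875 = 73.4 kips; take 73.4 kips (rupture).
Tension yield (gross): A_g = 4.875×0.375 = 1.8281 in². φR_n = 0.90 × 50 × 1.8281 = 82.3 kips.
Governing: min(46.5, 73.4, 82.3) = 46.5 kips → weld metal.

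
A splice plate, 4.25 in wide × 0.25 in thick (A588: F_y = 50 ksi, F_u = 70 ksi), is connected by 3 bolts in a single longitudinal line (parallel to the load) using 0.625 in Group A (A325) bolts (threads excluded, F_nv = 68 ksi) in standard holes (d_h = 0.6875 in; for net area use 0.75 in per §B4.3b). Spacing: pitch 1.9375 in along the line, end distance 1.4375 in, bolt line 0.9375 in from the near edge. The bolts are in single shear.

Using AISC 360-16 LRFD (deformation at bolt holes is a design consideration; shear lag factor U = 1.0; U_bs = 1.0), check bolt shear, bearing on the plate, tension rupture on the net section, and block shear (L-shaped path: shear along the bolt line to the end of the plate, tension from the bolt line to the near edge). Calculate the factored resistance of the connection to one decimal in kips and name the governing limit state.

34.5 kips (block shear governs)

Bolt shear: A_b = π(0.625)²/4 = 0.3068 in². φR_n = 0.75 × 68 × 0.3068 × 3 × 1 = 46.9 kips.
Bearing (0.25 in plate, F_u = 70 ksi): end bolts L_c = 1.4375 − 0.6875/2 = 1.09375, R_n = min(1.2×1.09375×0.25×70, 2.4×0.625×0.25×70) = 22.969 kips/bolt; interior L_c = 1.9375 − 0.6875 = 1.25, R_n = 26.25 kips/bolt. φR_n = 0.75 × (1×22.969 + 2×26.25) = 56.6 kips.
Tension rupture (net): A_n = (4.25 − 1×0.75)×0.25 = 0.875 in² (U = 1.0, A_e = A_n). φR_n = 0.75 × 70 × 0.875 = 45.9 kips.
Block shear: shear path 1×[1.4375+2×1.9375] = 1×5.3125 in, A_gv = 1.3281, A_nv = 1×(5.3125 − 2.5×0.75)×0.25 = 0.85938 in²; tension to near edge: (0.9375 − 0.5×0.75)×0.25 = 0.14063 in². R_n = min(0.6×70×0.85938, 0.6×50×1.3281) + 1.0×70×0.14063 = min(36.094, 39.843) + 9.8441 = 45.938 kips. φR_n = 0.75 × 45.938 = 34.5 kips.
Governing: min(46.9, 56.6, 45.9, 34.5) = 34.5 kips → block shear.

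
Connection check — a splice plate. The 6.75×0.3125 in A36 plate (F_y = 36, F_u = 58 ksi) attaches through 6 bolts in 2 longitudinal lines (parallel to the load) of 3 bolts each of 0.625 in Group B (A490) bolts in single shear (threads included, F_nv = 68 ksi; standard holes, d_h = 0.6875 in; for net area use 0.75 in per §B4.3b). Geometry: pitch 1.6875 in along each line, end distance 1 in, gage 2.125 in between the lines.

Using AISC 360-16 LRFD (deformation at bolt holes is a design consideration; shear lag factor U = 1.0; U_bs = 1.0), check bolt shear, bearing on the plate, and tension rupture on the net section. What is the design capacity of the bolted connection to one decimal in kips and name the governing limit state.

Bolt shear: A_b = π(0.625)²/4 = 0.3068 in². φR_n = 0.75 × 68 × 0.3068 × 6 × 1 = 93.9 kips.
Bearing (0.3125 in plate, F_u = 58 ksi): end bolts L_c = 1 − 0.6875/2 = 0.65625, R_n = min(1.2×0.65625×0.3125×58, 2.4×0.625×0.3125×58) = 14.273 kips/bolt; interior L_c = 1.6875 − 0.6875 = 1, R_n = 21.75 kips/bolt. φR_n = 0.75 × (2×14.273 + 4×21.75) = 86.7 kips.
Tension rupture (net): A_n = (6.75 − 2×0.75)×0.3125 = 1.6406 in² (U = 1.0, A_e = A_n). φR_n = 0.75 × 58 × 1.6406 = 71.4 kips.
Governing: min(93.9, 86.7, 71.4) = 71.4 kips → net-section rupture.

71.4 kips (net-section rupture governs)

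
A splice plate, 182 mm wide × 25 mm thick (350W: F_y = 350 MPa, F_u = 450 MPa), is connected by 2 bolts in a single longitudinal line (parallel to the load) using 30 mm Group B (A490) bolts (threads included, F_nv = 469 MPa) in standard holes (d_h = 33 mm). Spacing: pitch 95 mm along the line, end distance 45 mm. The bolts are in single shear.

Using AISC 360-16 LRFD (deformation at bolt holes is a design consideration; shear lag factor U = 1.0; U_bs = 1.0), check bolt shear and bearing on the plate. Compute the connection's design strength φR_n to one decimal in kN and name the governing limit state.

Bolt shear: A_b = π(30)²/4 = 706.86 mm². φR_n = 0.75 × 469 × 706.86 × 2 × 1 = 497.3 kN.
Bearing (25 mm plate, F_u = 450 MPa): end bolts L_c = 45 − 33/2 = 28.5, R_n = min(1.2×28.5×25×450, 2.4×30×25×450) = 384.75 kN/bolt; interior L_c = 95 − 33 = 62, R_n = 810 kN/bolt. φR_n = 0.75 × (1×384.75 + 1×810) = 896.1 kN.
Governing: min(497.3, 896.1) = 497.3 kN → bolt shear.

497.3 kN (bolt shear governs)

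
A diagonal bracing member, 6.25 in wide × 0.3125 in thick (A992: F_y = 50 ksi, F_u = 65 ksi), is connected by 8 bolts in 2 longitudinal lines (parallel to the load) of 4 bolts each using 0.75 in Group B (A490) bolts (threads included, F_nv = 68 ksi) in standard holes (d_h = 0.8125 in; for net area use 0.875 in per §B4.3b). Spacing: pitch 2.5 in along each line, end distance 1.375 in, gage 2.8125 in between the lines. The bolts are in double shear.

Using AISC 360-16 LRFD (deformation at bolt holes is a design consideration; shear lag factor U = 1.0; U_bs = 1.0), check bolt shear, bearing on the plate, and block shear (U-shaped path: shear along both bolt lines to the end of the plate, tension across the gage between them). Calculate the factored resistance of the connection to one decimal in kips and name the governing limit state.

135.8 kips (block shear governs)

Bolt shear: A_b = π(0.75)²/4 = 0.44179 in². φR_n = 0.75 × 68 × 0.44179 × 8 × 2 = 360.5 kips.
Bearing (0.3125 in plate, F_u = 65 ksi): end bolts L_c = 1.375 − 0.8125/2 = 0.96875, R_n = min(1.2×0.96875×0.3125×65, 2.4×0.75×0.3125×65) = 23.613 kips/bolt; interior L_c = 2.5 − 0.8125 = 1.6875, R_n = 36.563 kips/bolt. φR_n = 0.75 × (2×23.613 + 6×36.563) = 200.0 kips.
Block shear: shear path 2×[1.375+3×2.5] = 2×8.875 in, A_gv = 5.5469, A_nv = 2×(8.875 − 3.5×0.875)×0.3125 = 3.6328 in²; tension across gage: (2.8125 − 1×0.875)×0.3125 = 0.60547 in². R_n = min(0.6×65×3.6328, 0.6×50×5.5469) + 1.0×65×0.60547 = min(141.68, 166.41) + 39.356 = 181.04 kips. φR_n = 0.75 × 181.04 = 135.8 kips.
Governing: min(360.5, 200.0, 135.8) = 135.8 kips → block shear.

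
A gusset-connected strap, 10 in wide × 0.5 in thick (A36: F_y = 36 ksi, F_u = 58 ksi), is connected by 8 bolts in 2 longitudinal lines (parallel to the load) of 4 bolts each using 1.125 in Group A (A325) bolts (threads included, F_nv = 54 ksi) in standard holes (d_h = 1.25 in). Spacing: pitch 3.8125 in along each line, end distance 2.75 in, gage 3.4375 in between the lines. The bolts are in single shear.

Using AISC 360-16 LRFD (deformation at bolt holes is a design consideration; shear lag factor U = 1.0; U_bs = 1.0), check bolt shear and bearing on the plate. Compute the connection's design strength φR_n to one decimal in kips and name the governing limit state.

Bolt shear: A_b = π(1.125)²/4 = 0.99402 in². φR_n = 0.75 × 54 × 0.99402 × 8 × 1 = 322.1 kips.
Bearing (0.5 in plate, F_u = 58 ksi): end bolts L_c = 2.75 − 1.25/2 = 2.125, R_n = min(1.2×2.125×0.5×58, 2.4×1.125×0.5×58) = 73.95 kips/bolt; interior L_c = 3.8125 − 1.25 = 2.5625, R_n = 78.3 kips/bolt. φR_n = 0.75 × (2×73.95 + 6×78.3) = 463.3 kips.
Governing: min(322.1, 463.3) = 322.1 kips → bolt shear.

322.1 kips (bolt shear governs)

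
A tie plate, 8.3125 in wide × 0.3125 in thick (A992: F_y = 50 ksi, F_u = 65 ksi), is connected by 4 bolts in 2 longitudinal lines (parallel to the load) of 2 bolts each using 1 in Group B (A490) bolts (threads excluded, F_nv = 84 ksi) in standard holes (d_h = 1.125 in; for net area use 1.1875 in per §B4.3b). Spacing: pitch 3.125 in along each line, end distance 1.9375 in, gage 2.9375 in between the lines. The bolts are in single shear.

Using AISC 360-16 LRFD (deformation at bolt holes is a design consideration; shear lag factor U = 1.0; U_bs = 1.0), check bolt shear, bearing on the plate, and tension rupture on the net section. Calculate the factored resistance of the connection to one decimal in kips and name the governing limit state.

90.5 kips (net-section rupture governs)

Bolt shear: A_b = π(1)²/4 = 0.7854 in². φR_n = 0.75 × 84 × 0.7854 × 4 × 1 = 197.9 kips.
Bearing (0.3125 in plate, F_u = 65 ksi): end bolts L_c = 1.9375 − 1.125/2 = 1.375, R_n = min(1.2×1.375×0.3125×65, 2.4×1×0.3125×65) = 33.516 kips/bolt; interior L_c = 3.125 − 1.125 = 2, R_n = 48.75 kips/bolt. φR_n = 0.75 × (2×33.516 + 2×48.75) = 123.4 kips.
Tension rupture (net): A_n = (8.3125 − 2×1.1875)×0.3125 = 1.8555 in² (U = 1.0, A_e = A_n). φR_n = 0.75 × 65 × 1.8555 = 90.5 kips.
Governing: min(197.9, 123.4, 90.5) = 90.5 kips → net-section rupture.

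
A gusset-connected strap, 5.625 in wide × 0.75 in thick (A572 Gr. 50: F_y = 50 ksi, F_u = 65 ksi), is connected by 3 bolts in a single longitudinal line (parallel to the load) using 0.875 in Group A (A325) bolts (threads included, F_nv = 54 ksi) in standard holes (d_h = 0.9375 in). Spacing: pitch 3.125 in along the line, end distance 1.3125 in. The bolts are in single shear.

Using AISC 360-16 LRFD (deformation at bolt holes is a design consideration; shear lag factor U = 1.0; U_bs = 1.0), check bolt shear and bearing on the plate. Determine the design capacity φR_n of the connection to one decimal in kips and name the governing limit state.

73.1 kips (bolt shear governs)

Bolt shear: A_b = π(0.875)²/4 = 0.60132 in². φR_n = 0.75 × 54 × 0.60132 × 3 × 1 = 73.1 kips.
Bearing (0.75 in plate, F_u = 65 ksi): end bolts L_c = 1.3125 − 0.9375/2 = 0.84375, R_n = min(1.2×0.84375×0.75×65, 2.4×0.875×0.75×65) = 49.359 kips/bolt; interior L_c = 3.125 − 0.9375 = 2.1875, R_n = 102.38 kips/bolt. φR_n = 0.75 × (1×49.359 + 2×102.38) = 190.6 kips.
Governing: min(73.1, 190.6) = 73.1 kips → bolt shear.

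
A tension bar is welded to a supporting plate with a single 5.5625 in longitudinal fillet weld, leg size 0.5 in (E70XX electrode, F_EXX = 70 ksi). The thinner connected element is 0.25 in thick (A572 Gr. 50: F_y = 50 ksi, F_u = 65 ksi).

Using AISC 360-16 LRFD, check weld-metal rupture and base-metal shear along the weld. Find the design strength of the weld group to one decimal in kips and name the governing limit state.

Weld metal: throat = 0.707×0.5 = 0.3535 in, L = 5.5625 in. φR_n = 0.75 × 0.6 × 70 × 0.3535 × 5.5625 = 61.9 kips.
Base metal shear (0.25 in plate): yield φR_n = 1.0×0.6×50×0.25×5.5625 = 41.7 kips; rupture φR_n = 0.75×0.6×65×0.25×5.5625 = 40.7 kips; take 40.7 kips (rupture).
Governing: min(61.9, 40.7) = 40.7 kips → base-metal shear.

40.7 kips (base-metal shear governs)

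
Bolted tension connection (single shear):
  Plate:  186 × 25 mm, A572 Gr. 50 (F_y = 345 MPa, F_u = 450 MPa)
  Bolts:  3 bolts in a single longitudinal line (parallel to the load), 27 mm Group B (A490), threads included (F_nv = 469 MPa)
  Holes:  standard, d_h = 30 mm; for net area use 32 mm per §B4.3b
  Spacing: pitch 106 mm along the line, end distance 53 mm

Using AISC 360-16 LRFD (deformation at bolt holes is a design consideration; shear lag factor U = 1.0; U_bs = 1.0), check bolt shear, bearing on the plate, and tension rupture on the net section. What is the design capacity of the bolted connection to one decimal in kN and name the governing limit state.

Bolt shear: A_b = π(27)²/4 = 572.56 mm². φR_n = 0.75 × 469 × 572.56 × 3 × 1 = 604.2 kN.
Bearing (25 mm plate, F_u = 450 MPa): end bolts L_c = 53 − 30/2 = 38, R_n = min(1.2×38×25×450, 2.4×27×25×450) = 513 kN/bolt; interior L_c = 106 − 30 = 76, R_n = 729 kN/bolt. φR_n = 0.75 × (1×513 + 2×729) = 1478.3 kN.
Tension rupture (net): A_n = (186 − 1×32)×25 = 3850 mm² (U = 1.0, A_e = A_n). φR_n = 0.75 × 450 × 3850 = 1299.4 kN.
Governing: min(604.2, 1478.3, 1299.4) = 604.2 kN → bolt shear.

604.2 kN (bolt shear governs)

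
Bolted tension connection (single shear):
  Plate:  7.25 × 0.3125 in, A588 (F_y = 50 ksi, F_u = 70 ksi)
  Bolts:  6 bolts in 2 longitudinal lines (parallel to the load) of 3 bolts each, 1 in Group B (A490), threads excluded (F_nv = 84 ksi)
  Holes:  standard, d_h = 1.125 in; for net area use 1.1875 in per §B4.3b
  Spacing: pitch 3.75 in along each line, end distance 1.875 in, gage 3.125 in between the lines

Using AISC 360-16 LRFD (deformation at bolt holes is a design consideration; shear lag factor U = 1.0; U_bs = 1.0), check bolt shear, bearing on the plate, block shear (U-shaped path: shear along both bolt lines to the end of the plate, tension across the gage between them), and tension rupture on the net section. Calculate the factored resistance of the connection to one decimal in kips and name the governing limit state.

80.0 kips (net-section rupture governs)

Bolt shear: A_b = π(1)²/4 = 0.7854 in². φR_n = 0.75 × 84 × 0.7854 × 6 × 1 = 296.9 kips.
Bearing (0.3125 in plate, F_u = 70 ksi): end bolts L_c = 1.875 − 1.125/2 = 1.3125, R_n = min(1.2×1.3125×0.3125×70, 2.4×1×0.3125×70) = 34.453 kips/bolt; interior L_c = 3.75 − 1.125 = 2.625, R_n = 52.5 kips/bolt. φR_n = 0.75 × (2×34.453 + 4×52.5) = 209.2 kips.
Block shear: shear path 2×[1.875+2×3.75] = 2×9.375 in, A_gv = 5.8594, A_nv = 2×(9.375 − 2.5×1.1875)×0.3125 = 4.0039 in²; tension across gage: (3.125 − 1×1.1875)×0.3125 = 0.60547 in². R_n = min(0.6×70×4.0039, 0.6×50×5.8594) + 1.0×70×0.60547 = min(168.16, 175.78) + 42.383 = 210.54 kips. φR_n = 0.75 × 210.54 = 157.9 kips.
Tension rupture (net): A_n = (7.25 − 2×1.1875)×0.3125 = 1.5234 in² (U = 1.0, A_e = A_n). φR_n = 0.75 × 70 × 1.5234 = 80.0 kips.
Governing: min(296.9, 209.2, 157.9, 80.0) = 80.0 kips → net-section rupture.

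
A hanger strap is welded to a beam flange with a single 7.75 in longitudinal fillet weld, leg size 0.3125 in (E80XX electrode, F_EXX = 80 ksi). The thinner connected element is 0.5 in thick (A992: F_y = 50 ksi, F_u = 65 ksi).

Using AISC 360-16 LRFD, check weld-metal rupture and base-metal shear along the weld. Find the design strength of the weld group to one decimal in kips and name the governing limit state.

Weld metal: throat = 0.707×0.3125 = 0.22094 in, L = 7.75 in. φR_n = 0.75 × 0.6 × 80 × 0.22094 × 7.75 = 61.6 kips.
Base metal shear (0.5 in plate): yield φR_n = 1.0×0.6×50×0.5×7.75 = 116.3 kips; rupture φR_n = 0.75×0.6×65×0.5×7.75 = 113.3 kips; take 113.3 kips (rupture).
Governing: min(61.6, 113.3) = 61.6 kips → weld metal.

61.6 kips (weld metal governs)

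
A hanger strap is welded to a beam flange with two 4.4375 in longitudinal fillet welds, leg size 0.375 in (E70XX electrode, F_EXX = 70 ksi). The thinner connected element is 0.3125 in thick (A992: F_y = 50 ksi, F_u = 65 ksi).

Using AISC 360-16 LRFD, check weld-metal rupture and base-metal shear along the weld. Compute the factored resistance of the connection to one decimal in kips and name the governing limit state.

74.1 kips (weld metal governs)

Weld metal: throat = 0.707×0.375 = 0.26513 in, L = 2×4.4375 = 8.875 in. φR_n = 0.75 × 0.6 × 70 × 0.26513 × 8.875 = 74.1 kips.
Base metal shear (0.3125 in plate): yield φR_n = 1.0×0.6×50×0.3125×8.875 = 83.2 kips; rupture φR_n = 0.75×0.6×65×0.3125×8.875 = 81.1 kips; take 81.1 kips (rupture).
Governing: min(74.1, 81.1) = 74.1 kips → weld metal.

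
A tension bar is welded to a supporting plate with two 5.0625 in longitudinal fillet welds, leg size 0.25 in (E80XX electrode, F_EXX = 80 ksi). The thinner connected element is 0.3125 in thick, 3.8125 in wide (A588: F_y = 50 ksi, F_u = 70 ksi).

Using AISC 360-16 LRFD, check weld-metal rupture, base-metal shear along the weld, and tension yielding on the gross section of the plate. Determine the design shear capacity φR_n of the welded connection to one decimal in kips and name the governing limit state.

53.6 kips (gross-section yield governs)

Weld metal: throat = 0.707×0.25 = 0.17675 in, L = 2×5.0625 = 10.125 in. φR_n = 0.75 × 0.6 × 80 × 0.17675 × 10.125 = 64.4 kips.
Base metal shear (0.3125 in plate): yield φR_n = 1.0×0.6×50×0.3125×10.125 = 94.9 kips; rupture φR_n = 0.75×0.6×70×0.3125×10.125 = 99.7 kips; take 94.9 kips (yield).
Tension yield (gross): A_g = 3.8125×0.3125 = 1.1914 in². φR_n = 0.90 × 50 × 1.1914 = 53.6 kips.
Governing: min(64.4, 94.9, 53.6) = 53.6 kips → gross-section yield.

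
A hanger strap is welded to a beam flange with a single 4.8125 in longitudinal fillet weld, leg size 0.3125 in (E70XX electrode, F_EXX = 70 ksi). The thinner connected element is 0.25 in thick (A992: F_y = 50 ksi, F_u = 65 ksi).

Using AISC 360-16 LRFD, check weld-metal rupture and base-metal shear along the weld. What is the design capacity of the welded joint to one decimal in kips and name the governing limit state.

33.5 kips (weld metal governs)

Weld metal: throat = 0.707×0.3125 = 0.22094 in, L = 4.8125 in. φR_n = 0.75 × 0.6 × 70 × 0.22094 × 4.8125 = 33.5 kips.
Base metal shear (0.25 in plate): yield φR_n = 1.0×0.6×50×0.25×4.8125 = 36.1 kips; rupture φR_n = 0.75×0.6×65×0.25×4.8125 = 35.2 kips; take 35.2 kips (rupture).
Governing: min(33.5, 35.2) = 33.5 kips → weld metal.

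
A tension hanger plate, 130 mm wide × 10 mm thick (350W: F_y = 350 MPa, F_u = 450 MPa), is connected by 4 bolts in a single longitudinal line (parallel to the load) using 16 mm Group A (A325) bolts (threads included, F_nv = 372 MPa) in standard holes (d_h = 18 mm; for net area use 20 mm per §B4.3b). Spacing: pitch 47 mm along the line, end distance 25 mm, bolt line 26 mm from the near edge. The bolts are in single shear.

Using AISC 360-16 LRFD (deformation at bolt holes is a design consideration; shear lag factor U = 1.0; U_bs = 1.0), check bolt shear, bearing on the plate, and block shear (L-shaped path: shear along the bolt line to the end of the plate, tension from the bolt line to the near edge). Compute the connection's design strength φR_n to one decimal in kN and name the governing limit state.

Bolt shear: A_b = π(16)²/4 = 201.06 mm². φR_n = 0.75 × 372 × 201.06 × 4 × 1 = 224.4 kN.
Bearing (10 mm plate, F_u = 450 MPa): end bolts L_c = 25 − 18/2 = 16, R_n = min(1.2×16×10×450, 2.4×16×10×450) = 86.4 kN/bolt; interior L_c = 47 − 18 = 29, R_n = 156.6 kN/bolt. φR_n = 0.75 × (1×86.4 + 3×156.6) = 417.2 kN.
Block shear: shear path 1×[25+3×47] = 1×166 mm, A_gv = 1660, A_nv = 1×(166 − 3.5×20)×10 = 960 mm²; tension to near edge: (26 − 0.5×20)×10 = 160 mm². R_n = min(0.6×450×960, 0.6×350×1660) + 1.0×450×160 = min(259.2, 348.6) + 72 = 331.2 kN. φR_n = 0.75 × 331.2 = 248.4 kN.
Governing: min(224.4, 417.2, 248.4) = 224.4 kN → bolt shear.

224.4 kN (bolt shear governs)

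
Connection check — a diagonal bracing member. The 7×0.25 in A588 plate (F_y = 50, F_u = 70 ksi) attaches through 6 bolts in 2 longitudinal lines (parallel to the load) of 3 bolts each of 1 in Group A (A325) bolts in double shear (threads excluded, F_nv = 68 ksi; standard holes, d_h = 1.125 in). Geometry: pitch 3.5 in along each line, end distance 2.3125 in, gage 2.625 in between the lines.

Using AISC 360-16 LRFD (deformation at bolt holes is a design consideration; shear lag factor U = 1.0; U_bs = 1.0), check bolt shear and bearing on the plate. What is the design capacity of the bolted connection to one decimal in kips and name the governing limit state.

181.1 kips (bearing governs)

Bolt shear: A_b = π(1)²/4 = 0.7854 in². φR_n = 0.75 × 68 × 0.7854 × 6 × 2 = 480.7 kips.
Bearing (0.25 in plate, F_u = 70 ksi): end bolts L_c = 2.3125 − 1.125/2 = 1.75, R_n = min(1.2×1.75×0.25×70, 2.4×1×0.25×70) = 36.75 kips/bolt; interior L_c = 3.5 − 1.125 = 2.375, R_n = 42 kips/bolt. φR_n = 0.75 × (2×36.75 + 4×42) = 181.1 kips.
Governing: min(480.7, 181.1) = 181.1 kips → bearing.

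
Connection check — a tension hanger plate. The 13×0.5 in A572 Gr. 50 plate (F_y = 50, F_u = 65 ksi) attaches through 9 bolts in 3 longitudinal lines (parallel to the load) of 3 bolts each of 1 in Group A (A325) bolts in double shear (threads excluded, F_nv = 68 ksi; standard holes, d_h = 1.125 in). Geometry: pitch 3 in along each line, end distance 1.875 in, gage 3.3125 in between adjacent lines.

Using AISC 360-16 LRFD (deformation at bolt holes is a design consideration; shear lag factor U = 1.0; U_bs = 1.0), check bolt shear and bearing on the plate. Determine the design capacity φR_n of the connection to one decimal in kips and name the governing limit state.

444.2 kips (bearing governs)

Bolt shear: A_b = π(1)²/4 = 0.7854 in². φR_n = 0.75 × 68 × 0.7854 × 9 × 2 = 721.0 kips.
Bearing (0.5 in plate, F_u = 65 ksi): end bolts L_c = 1.875 − 1.125/2 = 1.3125, R_n = min(1.2×1.3125×0.5×65, 2.4×1×0.5×65) = 51.188 kips/bolt; interior L_c = 3 − 1.125 = 1.875, R_n = 73.125 kips/bolt. φR_n = 0.75 × (3×51.188 + 6×73.125) = 444.2 kips.
Governing: min(721.0, 444.2) = 444.2 kips → bearing.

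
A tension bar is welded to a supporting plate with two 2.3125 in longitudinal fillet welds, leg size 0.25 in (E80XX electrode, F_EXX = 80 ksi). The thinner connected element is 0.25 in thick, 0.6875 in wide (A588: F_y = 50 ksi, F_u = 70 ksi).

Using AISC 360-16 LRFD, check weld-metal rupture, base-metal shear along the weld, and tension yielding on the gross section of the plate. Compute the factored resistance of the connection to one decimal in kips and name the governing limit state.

7.7 kips (gross-section yield governs)

Weld metal: throat = 0.707×0.25 = 0.17675 in, L = 2×2.3125 = 4.625 in. φR_n = 0.75 × 0.6 × 80 × 0.17675 × 4.625 = 29.4 kips.
Base metal shear (0.25 in plate): yield φR_n = 1.0×0.6×50×0.25×4.625 = 34.7 kips; rupture φR_n = 0.75×0.6×70×0.25×4.625 = 36.4 kips; take 34.7 kips (yield).
Tension yield (gross): A_g = 0.6875×0.25 = 0.17188 in². φR_n = 0.90 × 50 × 0.17188 = 7.7 kips.
Governing: min(29.4, 34.7, 7.7) = 7.7 kips → gross-section yield.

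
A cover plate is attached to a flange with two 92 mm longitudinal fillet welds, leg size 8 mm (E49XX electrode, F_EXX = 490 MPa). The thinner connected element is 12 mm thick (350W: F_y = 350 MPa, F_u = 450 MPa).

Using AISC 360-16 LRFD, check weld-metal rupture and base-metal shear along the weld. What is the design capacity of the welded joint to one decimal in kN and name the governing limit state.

Weld metal: throat = 0.707×8 = 5.656 mm, L = 2×92 = 184 mm. φR_n = 0.75 × 0.6 × 490 × 5.656 × 184 = 229.5 kN.
Base metal shear (12 mm plate): yield φR_n = 1.0×0.6×350×12×184 = 463.7 kN; rupture φR_n = 0.75×0.6×450×12×184 = 447.1 kN; take 447.1 kN (rupture).
Governing: min(229.5, 447.1) = 229.5 kN → weld metal.

229.5 kN (weld metal governs)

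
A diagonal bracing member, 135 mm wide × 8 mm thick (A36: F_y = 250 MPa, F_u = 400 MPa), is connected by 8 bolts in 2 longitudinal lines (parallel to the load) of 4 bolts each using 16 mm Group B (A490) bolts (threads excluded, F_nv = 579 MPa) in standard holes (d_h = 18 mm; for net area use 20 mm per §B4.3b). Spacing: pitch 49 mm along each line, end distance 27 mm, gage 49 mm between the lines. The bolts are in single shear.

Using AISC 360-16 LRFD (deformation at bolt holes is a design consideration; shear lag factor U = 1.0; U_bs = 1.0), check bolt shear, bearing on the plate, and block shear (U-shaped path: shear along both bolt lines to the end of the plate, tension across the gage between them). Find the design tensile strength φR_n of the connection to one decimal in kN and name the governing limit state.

Bolt shear: A_b = π(16)²/4 = 201.06 mm². φR_n = 0.75 × 579 × 201.06 × 8 × 1 = 698.5 kN.
Bearing (8 mm plate, F_u = 400 MPa): end bolts L_c = 27 − 18/2 = 18, R_n = min(1.2×18×8×400, 2.4×16×8×400) = 69.12 kN/bolt; interior L_c = 49 − 18 = 31, R_n = 119.04 kN/bolt. φR_n = 0.75 × (2×69.12 + 6×119.04) = 639.4 kN.
Block shear: shear path 2×[27+3×49] = 2×174 mm, A_gv = 2784, A_nv = 2×(174 − 3.5×20)×8 = 1664 mm²; tension across gage: (49 − 1×20)×8 = 232 mm². R_n = min(0.6×400×1664, 0.6×250×2784) + 1.0×400×232 = min(399.36, 417.6) + 92.8 = 492.16 kN. φR_n = 0.75 × 492.16 = 369.1 kN.
Governing: min(698.5, 639.4, 369.1) = 369.1 kN → block shear.

369.1 kN (block shear governs)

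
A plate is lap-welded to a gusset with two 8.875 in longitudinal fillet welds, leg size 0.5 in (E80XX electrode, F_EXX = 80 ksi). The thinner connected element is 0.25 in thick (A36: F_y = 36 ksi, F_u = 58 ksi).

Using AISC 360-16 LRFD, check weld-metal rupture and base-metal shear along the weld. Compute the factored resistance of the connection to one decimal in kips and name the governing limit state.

Weld metal: throat = 0.707×0.5 = 0.3535 in, L = 2×8.875 = 17.75 in. φR_n = 0.75 × 0.6 × 80 × 0.3535 × 17.75 = 225.9 kips.
Base metal shear (0.25 in plate): yield φR_n = 1.0×0.6×36×0.25×17.75 = 95.9 kips; rupture φR_n = 0.75×0.6×58×0.25×17.75 = 115.8 kips; take 95.9 kips (yield).
Governing: min(225.9, 95.9) = 95.9 kips → base-metal shear.

95.9 kips (base-metal shear governs)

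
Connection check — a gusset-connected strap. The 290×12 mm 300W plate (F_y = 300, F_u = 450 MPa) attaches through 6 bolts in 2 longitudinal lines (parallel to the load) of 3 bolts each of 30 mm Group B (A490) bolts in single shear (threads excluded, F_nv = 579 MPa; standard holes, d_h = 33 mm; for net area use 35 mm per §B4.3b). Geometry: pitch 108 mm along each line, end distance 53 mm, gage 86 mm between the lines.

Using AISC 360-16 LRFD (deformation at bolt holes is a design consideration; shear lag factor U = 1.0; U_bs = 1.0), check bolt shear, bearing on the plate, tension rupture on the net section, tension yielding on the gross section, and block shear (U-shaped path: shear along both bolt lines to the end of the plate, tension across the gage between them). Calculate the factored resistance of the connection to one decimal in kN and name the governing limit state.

891.0 kN (net-section rupture governs)

Bolt shear: A_b = π(30)²/4 = 706.86 mm². φR_n = 0.75 × 579 × 706.86 × 6 × 1 = 1841.7 kN.
Bearing (12 mm plate, F_u = 450 MPa): end bolts L_c = 53 − 33/2 = 36.5, R_n = min(1.2×36.5×12×450, 2.4×30×12×450) = 236.52 kN/bolt; interior L_c = 108 − 33 = 75, R_n = 388.8 kN/bolt. φR_n = 0.75 × (2×236.52 + 4×388.8) = 1521.2 kN.
Tension rupture (net): A_n = (290 − 2×35)×12 = 2640 mm² (U = 1.0, A_e = A_n). φR_n = 0.75 × 450 × 2640 = 891.0 kN.
Tension yield (gross): A_g = 290×12 = 3480 mm². φR_n = 0.90 × 300 × 3480 = 939.6 kN.
Block shear: shear path 2×[53+2×108] = 2×269 mm, A_gv = 6456, A_nv = 2×(269 − 2.5×35)×12 = 4356 mm²; tension across gage: (86 − 1×35)×12 = 612 mm². R_n = min(0.6×450×4356, 0.6×300×6456) + 1.0×450×612 = min(1176.1, 1162.1) + 275.4 = 1437.5 kN. φR_n = 0.75 × 1437.5 = 1078.1 kN.
Governing: min(1841.7, 1521.2, 891.0, 939.6, 1078.1) = 891.0 kN → net-section rupture.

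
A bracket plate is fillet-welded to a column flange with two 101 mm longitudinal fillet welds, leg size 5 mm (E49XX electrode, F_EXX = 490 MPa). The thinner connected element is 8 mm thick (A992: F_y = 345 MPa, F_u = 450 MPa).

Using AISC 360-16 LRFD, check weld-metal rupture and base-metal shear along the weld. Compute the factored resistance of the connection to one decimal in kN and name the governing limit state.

Weld metal: throat = 0.707×5 = 3.535 mm, L = 2×101 = 202 mm. φR_n = 0.75 × 0.6 × 490 × 3.535 × 202 = 157.5 kN.
Base metal shear (8 mm plate): yield φR_n = 1.0×0.6×345×8×202 = 334.5 kN; rupture φR_n = 0.75×0.6×450×8×202 = 327.2 kN; take 327.2 kN (rupture).
Governing: min(157.5, 327.2) = 157.5 kN → weld metal.

157.5 kN (weld metal governs)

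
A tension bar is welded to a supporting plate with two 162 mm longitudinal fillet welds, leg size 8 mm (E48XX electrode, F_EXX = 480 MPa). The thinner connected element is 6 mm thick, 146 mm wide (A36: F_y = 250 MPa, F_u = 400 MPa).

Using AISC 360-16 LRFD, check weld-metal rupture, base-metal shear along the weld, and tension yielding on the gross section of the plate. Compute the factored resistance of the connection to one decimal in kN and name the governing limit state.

197.1 kN (gross-section yield governs)

Weld metal: throat = 0.707×8 = 5.656 mm, L = 2×162 = 324 mm. φR_n = 0.75 × 0.6 × 480 × 5.656 × 324 = 395.8 kN.
Base metal shear (6 mm plate): yield φR_n = 1.0×0.6×250×6×324 = 291.6 kN; rupture φR_n = 0.75×0.6×400×6×324 = 349.9 kN; take 291.6 kN (yield).
Tension yield (gross): A_g = 146×6 = 876 mm². φR_n = 0.90 × 250 × 876 = 197.1 kN.
Governing: min(395.8, 291.6, 197.1) = 197.1 kN → gross-section yield.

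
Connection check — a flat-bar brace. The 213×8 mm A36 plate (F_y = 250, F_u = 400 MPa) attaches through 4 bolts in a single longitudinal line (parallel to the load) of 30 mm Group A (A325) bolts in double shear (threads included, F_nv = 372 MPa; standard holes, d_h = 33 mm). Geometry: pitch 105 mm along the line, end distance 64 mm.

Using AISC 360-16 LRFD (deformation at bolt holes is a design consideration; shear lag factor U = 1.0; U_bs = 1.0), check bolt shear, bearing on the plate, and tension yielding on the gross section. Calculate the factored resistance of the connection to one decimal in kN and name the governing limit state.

383.4 kN (gross-section yield governs)

Bolt shear: A_b = π(30)²/4 = 706.86 mm². φR_n = 0.75 × 372 × 706.86 × 4 × 2 = 1577.7 kN.
Bearing (8 mm plate, F_u = 400 MPa): end bolts L_c = 64 − 33/2 = 47.5, R_n = min(1.2×47.5×8×400, 2.4×30×8×400) = 182.4 kN/bolt; interior L_c = 105 − 33 = 72, R_n = 230.4 kN/bolt. φR_n = 0.75 × (1×182.4 + 3×230.4) = 655.2 kN.
Tension yield (gross): A_g = 213×8 = 1704 mm². φR_n = 0.90 × 250 × 1704 = 383.4 kN.
Governing: min(1577.7, 655.2, 383.4) = 383.4 kN → gross-section yield.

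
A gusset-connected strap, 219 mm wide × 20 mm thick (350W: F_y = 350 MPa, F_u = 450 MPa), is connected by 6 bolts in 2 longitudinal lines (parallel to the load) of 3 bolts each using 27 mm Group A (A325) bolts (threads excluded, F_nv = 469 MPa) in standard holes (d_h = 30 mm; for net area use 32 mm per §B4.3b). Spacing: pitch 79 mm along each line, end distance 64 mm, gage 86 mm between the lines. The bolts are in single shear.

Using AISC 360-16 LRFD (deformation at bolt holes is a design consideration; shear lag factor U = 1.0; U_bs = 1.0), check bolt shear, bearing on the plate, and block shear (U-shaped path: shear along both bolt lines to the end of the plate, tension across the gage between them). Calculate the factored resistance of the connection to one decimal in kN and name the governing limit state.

1208.4 kN (bolt shear governs)

Bolt shear: A_b = π(27)²/4 = 572.56 mm². φR_n = 0.75 × 469 × 572.56 × 6 × 1 = 1208.4 kN.
Bearing (20 mm plate, F_u = 450 MPa): end bolts L_c = 64 − 30/2 = 49, R_n = min(1.2×49×20×450, 2.4×27×20×450) = 529.2 kN/bolt; interior L_c = 79 − 30 = 49, R_n = 529.2 kN/bolt. φR_n = 0.75 × (2×529.2 + 4×529.2) = 2381.4 kN.
Block shear: shear path 2×[64+2×79] = 2×222 mm, A_gv = 8880, A_nv = 2×(222 − 2.5×32)×20 = 5680 mm²; tension across gage: (86 − 1×32)×20 = 1080 mm². R_n = min(0.6×450×5680, 0.6×350×8880) + 1.0×450×1080 = min(1533.6, 1864.8) + 486 = 2019.6 kN. φR_n = 0.75 × 2019.6 = 1514.7 kN.
Governing: min(1208.4, 2381.4, 1514.7) = 1208.4 kN → bolt shear.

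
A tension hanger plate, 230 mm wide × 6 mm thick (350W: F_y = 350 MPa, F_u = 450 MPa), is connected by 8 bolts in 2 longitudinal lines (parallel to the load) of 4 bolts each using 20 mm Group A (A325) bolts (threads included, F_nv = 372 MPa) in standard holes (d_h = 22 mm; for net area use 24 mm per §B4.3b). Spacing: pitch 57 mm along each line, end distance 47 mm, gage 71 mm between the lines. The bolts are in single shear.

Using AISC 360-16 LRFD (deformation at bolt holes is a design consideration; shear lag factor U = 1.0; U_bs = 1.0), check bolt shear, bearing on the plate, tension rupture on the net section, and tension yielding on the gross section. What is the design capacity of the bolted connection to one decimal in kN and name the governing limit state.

368.6 kN (net-section rupture governs)

Bolt shear: A_b = π(20)²/4 = 314.16 mm². φR_n = 0.75 × 372 × 314.16 × 8 × 1 = 701.2 kN.
Bearing (6 mm plate, F_u = 450 MPa): end bolts L_c = 47 − 22/2 = 36, R_n = min(1.2×36×6×450, 2.4×20×6×450) = 116.64 kN/bolt; interior L_c = 57 − 22 = 35, R_n = 113.4 kN/bolt. φR_n = 0.75 × (2×116.64 + 6×113.4) = 685.3 kN.
Tension rupture (net): A_n = (230 − 2×24)×6 = 1092 mm² (U = 1.0, A_e = A_n). φR_n = 0.75 × 450 × 1092 = 368.6 kN.
Tension yield (gross): A_g = 230×6 = 1380 mm². φR_n = 0.90 × 350 × 1380 = 434.7 kN.
Governing: min(701.2, 685.3, 368.6, 434.7) = 368.6 kN → net-section rupture.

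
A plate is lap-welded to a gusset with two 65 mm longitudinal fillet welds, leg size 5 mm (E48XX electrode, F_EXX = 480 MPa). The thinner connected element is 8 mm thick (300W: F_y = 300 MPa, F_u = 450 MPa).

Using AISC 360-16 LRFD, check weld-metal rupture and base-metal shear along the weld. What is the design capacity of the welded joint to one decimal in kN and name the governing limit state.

Weld metal: throat = 0.707×5 = 3.535 mm, L = 2×65 = 130 mm. φR_n = 0.75 × 0.6 × 480 × 3.535 × 130 = 99.3 kN.
Base metal shear (8 mm plate): yield φR_n = 1.0×0.6×300×8×130 = 187.2 kN; rupture φR_n = 0.75×0.6×450×8×130 = 210.6 kN; take 187.2 kN (yield).
Governing: min(99.3, 187.2) = 99.3 kN → weld metal.

99.3 kN (weld metal governs)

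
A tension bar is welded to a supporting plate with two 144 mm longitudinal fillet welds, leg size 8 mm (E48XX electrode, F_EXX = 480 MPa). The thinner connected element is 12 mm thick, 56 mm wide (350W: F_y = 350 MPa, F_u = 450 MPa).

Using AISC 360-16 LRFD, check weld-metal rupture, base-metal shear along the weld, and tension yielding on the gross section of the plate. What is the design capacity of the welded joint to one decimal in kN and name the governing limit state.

211.7 kN (gross-section yield governs)

Weld metal: throat = 0.707×8 = 5.656 mm, L = 2×144 = 288 mm. φR_n = 0.75 × 0.6 × 480 × 5.656 × 288 = 351.8 kN.
Base metal shear (12 mm plate): yield φR_n = 1.0×0.6×350×12×288 = 725.8 kN; rupture φR_n = 0.75×0.6×450×12×288 = 699.8 kN; take 699.8 kN (rupture).
Tension yield (gross): A_g = 56×12 = 672 mm². φR_n = 0.90 × 350 × 672 = 211.7 kN.
Governing: min(351.8, 699.8, 211.7) = 211.7 kN → gross-section yield.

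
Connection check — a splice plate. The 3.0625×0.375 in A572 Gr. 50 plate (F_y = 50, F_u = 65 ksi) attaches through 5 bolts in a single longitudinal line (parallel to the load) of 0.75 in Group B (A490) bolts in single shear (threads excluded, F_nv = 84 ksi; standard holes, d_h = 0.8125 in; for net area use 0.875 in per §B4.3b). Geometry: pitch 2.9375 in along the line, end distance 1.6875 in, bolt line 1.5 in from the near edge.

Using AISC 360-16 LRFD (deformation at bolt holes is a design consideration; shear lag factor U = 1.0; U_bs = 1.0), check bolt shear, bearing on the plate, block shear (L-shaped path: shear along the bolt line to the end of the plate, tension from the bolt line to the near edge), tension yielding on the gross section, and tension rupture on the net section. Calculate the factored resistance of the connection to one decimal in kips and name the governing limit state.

40.0 kips (net-section rupture governs)

Bolt shear: A_b = π(0.75)²/4 = 0.44179 in². φR_n = 0.75 × 84 × 0.44179 × 5 × 1 = 139.2 kips.
Bearing (0.375 in plate, F_u = 65 ksi): end bolts L_c = 1.6875 − 0.8125/2 = 1.28125, R_n = min(1.2×1.28125×0.375×65, 2.4×0.75×0.375×65) = 37.477 kips/bolt; interior L_c = 2.9375 − 0.8125 = 2.125, R_n = 43.875 kips/bolt. φR_n = 0.75 × (1×37.477 + 4×43.875) = 159.7 kips.
Block shear: shear path 1×[1.6875+4×2.9375] = 1×13.4375 in, A_gv = 5.0391, A_nv = 1×(13.4375 − 4.5×0.875)×0.375 = 3.5625 in²; tension to near edge: (1.5 − 0.5×0.875)×0.375 = 0.39844 in². R_n = min(0.6×65×3.5625, 0.6×50×5.0391) + 1.0×65×0.39844 = min(138.94, 151.17) + 25.899 = 164.84 kips. φR_n = 0.75 × 164.84 = 123.6 kips.
Tension yield (gross): A_g = 3.0625×0.375 = 1.1484 in². φR_n = 0.90 × 50 × 1.1484 = 51.7 kips.
Tension rupture (net): A_n = (3.0625 − 1×0.875)×0.375 = 0.82031 in² (U = 1.0, A_e = A_n). φR_n = 0.75 × 65 × 0.82031 = 40.0 kips.
Governing: min(139.2, 159.7, 123.6, 51.7, 40.0) = 40.0 kips → net-section rupture.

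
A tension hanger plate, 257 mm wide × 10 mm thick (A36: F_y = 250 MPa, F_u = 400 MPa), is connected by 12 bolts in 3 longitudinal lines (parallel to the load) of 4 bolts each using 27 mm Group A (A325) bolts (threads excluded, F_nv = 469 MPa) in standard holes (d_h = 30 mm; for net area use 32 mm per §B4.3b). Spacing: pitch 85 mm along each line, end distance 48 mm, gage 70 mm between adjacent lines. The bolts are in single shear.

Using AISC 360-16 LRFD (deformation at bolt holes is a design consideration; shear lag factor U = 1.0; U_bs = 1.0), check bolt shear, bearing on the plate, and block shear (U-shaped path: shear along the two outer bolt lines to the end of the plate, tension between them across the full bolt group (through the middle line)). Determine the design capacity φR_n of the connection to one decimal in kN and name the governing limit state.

Bolt shear: A_b = π(27)²/4 = 572.56 mm². φR_n = 0.75 × 469 × 572.56 × 12 × 1 = 2416.8 kN.
Bearing (10 mm plate, F_u = 400 MPa): end bolts L_c = 48 − 30/2 = 33, R_n = min(1.2×33×10×400, 2.4×27×10×400) = 158.4 kN/bolt; interior L_c = 85 − 30 = 55, R_n = 259.2 kN/bolt. φR_n = 0.75 × (3×158.4 + 9×259.2) = 2106.0 kN.
Block shear: shear path 2×[48+3×85] = 2×303 mm, A_gv = 6060, A_nv = 2×(303 − 3.5×32)×10 = 3820 mm²; tension across gage: (140 − 2×32)×10 = 760 mm². R_n = min(0.6×400×3820, 0.6×250×6060) + 1.0×400×760 = min(916.8, 909) + 304 = 1213 kN. φR_n = 0.75 × 1213 = 909.8 kN.
Governing: min(2416.8, 2106.0, 909.8) = 909.8 kN → block shear.

909.8 kN (block shear governs)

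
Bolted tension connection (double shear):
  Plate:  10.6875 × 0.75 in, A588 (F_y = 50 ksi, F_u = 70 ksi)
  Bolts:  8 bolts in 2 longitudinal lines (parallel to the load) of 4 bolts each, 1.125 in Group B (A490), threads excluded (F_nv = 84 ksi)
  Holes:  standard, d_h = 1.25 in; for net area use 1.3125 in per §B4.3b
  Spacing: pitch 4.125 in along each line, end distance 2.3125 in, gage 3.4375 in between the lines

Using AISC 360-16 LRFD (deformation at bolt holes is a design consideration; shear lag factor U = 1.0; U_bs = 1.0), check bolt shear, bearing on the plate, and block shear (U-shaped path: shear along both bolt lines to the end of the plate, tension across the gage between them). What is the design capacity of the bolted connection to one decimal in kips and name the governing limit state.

560.6 kips (block shear governs)

Bolt shear: A_b = π(1.125)²/4 = 0.99402 in². φR_n = 0.75 × 84 × 0.99402 × 8 × 2 = 1002.0 kips.
Bearing (0.75 in plate, F_u = 70 ksi): end bolts L_c = 2.3125 − 1.25/2 = 1.6875, R_n = min(1.2×1.6875×0.75×70, 2.4×1.125×0.75×70) = 106.31 kips/bolt; interior L_c = 4.125 − 1.25 = 2.875, R_n = 141.75 kips/bolt. φR_n = 0.75 × (2×106.31 + 6×141.75) = 797.3 kips.
Block shear: shear path 2×[2.3125+3×4.125] = 2×14.6875 in, A_gv = 22.031, A_nv = 2×(14.6875 − 3.5×1.3125)×0.75 = 15.141 in²; tension across gage: (3.4375 − 1×1.3125)×0.75 = 1.5938 in². R_n = min(0.6×70×15.141, 0.6×50×22.031) + 1.0×70×1.5938 = min(635.92, 660.93) + 111.57 = 747.49 kips. φR_n = 0.75 × 747.49 = 560.6 kips.
Governing: min(1002.0, 797.3, 560.6) = 560.6 kips → block shear.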